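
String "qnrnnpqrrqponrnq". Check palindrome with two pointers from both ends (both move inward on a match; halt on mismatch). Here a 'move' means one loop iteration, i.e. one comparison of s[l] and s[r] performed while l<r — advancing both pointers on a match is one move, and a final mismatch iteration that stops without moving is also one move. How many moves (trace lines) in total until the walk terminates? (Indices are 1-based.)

[1,16] 'q'=='q' → l++,r--
[2,15] 'n'=='n' → l++,r--
[3,14] 'r'=='r' → l++,r--
[4,13] 'n'=='n' → l++,r--
[5,12] 'n'!='o' → stop

5 moves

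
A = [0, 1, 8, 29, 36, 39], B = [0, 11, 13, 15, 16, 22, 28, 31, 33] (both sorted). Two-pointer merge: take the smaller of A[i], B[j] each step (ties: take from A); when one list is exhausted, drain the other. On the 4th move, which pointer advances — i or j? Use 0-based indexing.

i

i=0 j=0: A[i]=0<=B[j]=0 take 0, i++
i=1 j=0: A[i]=1>B[j]=0 take 0, j++
i=1 j=1: A[i]=1<=B[j]=11 take 1, i++
i=2 j=1: A[i]=8<=B[j]=11 take 8, i++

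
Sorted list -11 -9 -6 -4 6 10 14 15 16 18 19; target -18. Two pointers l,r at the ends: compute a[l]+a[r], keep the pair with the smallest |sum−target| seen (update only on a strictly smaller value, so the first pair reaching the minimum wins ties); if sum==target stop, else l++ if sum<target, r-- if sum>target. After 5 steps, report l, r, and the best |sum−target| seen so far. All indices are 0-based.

[0,10] -11+19=8 d=26 * → r--
[0,9] -11+18=7 d=25 * → r--
[0,8] -11+16=5 d=23 * → r--
[0,7] -11+15=4 d=22 * → r--
[0,6] -11+14=3 d=21 * → r--

l=0, r=5, best |Δ|=21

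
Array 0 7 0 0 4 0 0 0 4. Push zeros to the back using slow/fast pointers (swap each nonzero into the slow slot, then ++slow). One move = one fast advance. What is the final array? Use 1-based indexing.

slow=1 fast=1: a[fast]=0, fast++
slow=1 fast=2: a[fast]=7≠0 swap→a[1]=7, slow++,fast++
slow=2 fast=3: a[fast]=0, fast++
slow=2 fast=4: a[fast]=0, fast++
slow=2 fast=5: a[fast]=4≠0 swap→a[2]=4, slow++,fast++
slow=3 fast=6: a[fast]=0, fast++
slow=3 fast=7: a[fast]=0, fast++
slow=3 fast=8: a[fast]=0, fast++
slow=3 fast=9: a[fast]=4≠0 swap→a[3]=4, slow++,fast++

[7, 4, 4, 0, 0, 0, 0, 0, 0]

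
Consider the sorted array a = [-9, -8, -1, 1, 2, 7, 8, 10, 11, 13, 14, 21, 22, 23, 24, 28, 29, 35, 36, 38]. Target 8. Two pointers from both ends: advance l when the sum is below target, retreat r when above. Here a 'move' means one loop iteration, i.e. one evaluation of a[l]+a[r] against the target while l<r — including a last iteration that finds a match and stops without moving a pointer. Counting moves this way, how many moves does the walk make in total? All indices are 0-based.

l=0 r=19: -9+38=29 >8, r--
l=0 r=18: -9+36=27 >8, r--
l=0 r=17: -9+35=26 >8, r--
l=0 r=16: -9+29=20 >8, r--
l=0 r=15: -9+28=19 >8, r--
l=0 r=14: -9+24=15 >8, r--
l=0 r=13: -9+23=14 >8, r--
l=0 r=12: -9+22=13 >8, r--
l=0 r=11: -9+21=12 >8, r--
l=0 r=10: -9+14=5 <8, l++
l=1 r=10: -8+14=6 <8, l++
l=2 r=10: -1+14=13 >8, r--
l=2 r=9: -1+13=12 >8, r--
l=2 r=8: -1+11=10 >8, r--
l=2 r=7: -1+10=9 >8, r--
l=2 r=6: -1+8=7 <8, l++
l=3 r=6: 1+8=9 >8, r--
l=3 r=5: 1+7=8, found

18 moves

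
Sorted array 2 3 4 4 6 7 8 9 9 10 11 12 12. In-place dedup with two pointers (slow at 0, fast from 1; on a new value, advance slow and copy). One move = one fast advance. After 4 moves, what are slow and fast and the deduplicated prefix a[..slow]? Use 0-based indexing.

slow=3, fast=5, prefix=[2, 3, 4, 6]

slow=0 fast=1: a[fast]=3≠a[slow]=2 write a[1]=3, slow++,fast++
slow=1 fast=2: a[fast]=4≠a[slow]=3 write a[2]=4, slow++,fast++
slow=2 fast=3: a[fast]=4=a[slow] dup, fast++
slow=2 fast=4: a[fast]=6≠a[slow]=4 write a[3]=6, slow++,fast++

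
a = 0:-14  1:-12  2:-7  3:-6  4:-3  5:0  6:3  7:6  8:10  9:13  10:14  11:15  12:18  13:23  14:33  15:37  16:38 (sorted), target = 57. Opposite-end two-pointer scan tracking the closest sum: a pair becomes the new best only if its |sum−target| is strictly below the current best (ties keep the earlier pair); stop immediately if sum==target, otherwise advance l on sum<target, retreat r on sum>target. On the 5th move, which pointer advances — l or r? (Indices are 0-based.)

l

l=0 r=16: -14+38=24 d=33 *, l++
l=1 r=16: -12+38=26 d=31 *, l++
l=2 r=16: -7+38=31 d=26 *, l++
l=3 r=16: -6+38=32 d=25 *, l++
l=4 r=16: -3+38=35 d=22 *, l++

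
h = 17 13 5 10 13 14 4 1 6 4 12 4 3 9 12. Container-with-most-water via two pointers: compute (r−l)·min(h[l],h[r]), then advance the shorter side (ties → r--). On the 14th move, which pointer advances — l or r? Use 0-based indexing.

[0,14] min(17,12)*14=168 best=168 * → r--
[0,13] min(17,9)*13=117 best=168 → r--
[0,12] min(17,3)*12=36 best=168 → r--
[0,11] min(17,4)*11=44 best=168 → r--
[0,10] min(17,12)*10=120 best=168 → r--
[0,9] min(17,4)*9=36 best=168 → r--
[0,8] min(17,6)*8=48 best=168 → r--
[0,7] min(17,1)*7=7 best=168 → r--
[0,6] min(17,4)*6=24 best=168 → r--
[0,5] min(17,14)*5=70 best=168 → r--
[0,4] min(17,13)*4=52 best=168 → r--
[0,3] min(17,10)*3=30 best=168 → r--
[0,2] min(17,5)*2=10 best=168 → r--
[0,1] min(17,13)*1=13 best=168 → r--

r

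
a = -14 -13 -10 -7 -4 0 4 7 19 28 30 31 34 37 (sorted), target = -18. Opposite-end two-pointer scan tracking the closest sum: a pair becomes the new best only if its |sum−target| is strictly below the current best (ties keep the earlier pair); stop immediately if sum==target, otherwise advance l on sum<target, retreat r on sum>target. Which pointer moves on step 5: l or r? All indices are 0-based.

[0,13] -14+37=23 d=41 * → r--
[0,12] -14+34=20 d=38 * → r--
[0,11] -14+31=17 d=35 * → r--
[0,10] -14+30=16 d=34 * → r--
[0,9] -14+28=14 d=32 * → r--

r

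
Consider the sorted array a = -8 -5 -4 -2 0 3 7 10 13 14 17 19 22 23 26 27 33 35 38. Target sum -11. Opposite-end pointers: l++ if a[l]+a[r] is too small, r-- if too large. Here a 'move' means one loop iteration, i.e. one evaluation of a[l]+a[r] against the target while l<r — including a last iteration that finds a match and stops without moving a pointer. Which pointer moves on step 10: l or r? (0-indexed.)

[0,18] -8+38=30 >-11 → r--
[0,17] -8+35=27 >-11 → r--
[0,16] -8+33=25 >-11 → r--
[0,15] -8+27=19 >-11 → r--
[0,14] -8+26=18 >-11 → r--
[0,13] -8+23=15 >-11 → r--
[0,12] -8+22=14 >-11 → r--
[0,11] -8+19=11 >-11 → r--
[0,10] -8+17=9 >-11 → r--
[0,9] -8+14=6 >-11 → r--

r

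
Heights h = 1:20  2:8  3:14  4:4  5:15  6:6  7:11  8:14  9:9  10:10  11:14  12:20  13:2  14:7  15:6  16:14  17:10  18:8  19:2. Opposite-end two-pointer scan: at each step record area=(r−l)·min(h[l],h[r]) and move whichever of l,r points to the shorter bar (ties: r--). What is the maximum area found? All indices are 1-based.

[1,19] min(20,2)*18=36 best=36 * → r--
[1,18] min(20,8)*17=136 best=136 * → r--
[1,17] min(20,10)*16=160 best=160 * → r--
[1,16] min(20,14)*15=210 best=210 * → r--
[1,15] min(20,6)*14=84 best=210 → r--
[1,14] min(20,7)*13=91 best=210 → r--
[1,13] min(20,2)*12=24 best=210 → r--
[1,12] min(20,20)*11=220 best=220 * → r--
[1,11] min(20,14)*10=140 best=220 → r--
[1,10] min(20,10)*9=90 best=220 → r--
[1,9] min(20,9)*8=72 best=220 → r--
[1,8] min(20,14)*7=98 best=220 → r--
[1,7] min(20,11)*6=66 best=220 → r--
[1,6] min(20,6)*5=30 best=220 → r--
[1,5] min(20,15)*4=60 best=220 → r--
[1,4] min(20,4)*3=12 best=220 → r--
[1,3] min(20,14)*2=28 best=220 → r--
[1,2] min(20,8)*1=8 best=220 → r--

max area = 220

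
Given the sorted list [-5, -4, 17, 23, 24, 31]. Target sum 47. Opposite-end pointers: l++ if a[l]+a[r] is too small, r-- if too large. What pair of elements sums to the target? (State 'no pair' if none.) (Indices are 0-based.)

l=0 r=5: -5+31=26 <47, l++
l=1 r=5: -4+31=27 <47, l++
l=2 r=5: 17+31=48 >47, r--
l=2 r=4: 17+24=41 <47, l++
l=3 r=4: 23+24=47, found

(23, 24)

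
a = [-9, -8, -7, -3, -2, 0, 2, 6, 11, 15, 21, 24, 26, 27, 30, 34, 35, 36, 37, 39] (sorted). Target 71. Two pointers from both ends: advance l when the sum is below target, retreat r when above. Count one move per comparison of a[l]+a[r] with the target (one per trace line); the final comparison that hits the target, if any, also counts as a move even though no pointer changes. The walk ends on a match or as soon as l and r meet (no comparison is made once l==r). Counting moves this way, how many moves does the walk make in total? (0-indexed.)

17 moves

l=0 r=19: -9+39=30 <71, l++
l=1 r=19: -8+39=31 <71, l++
l=2 r=19: -7+39=32 <71, l++
l=3 r=19: -3+39=36 <71, l++
l=4 r=19: -2+39=37 <71, l++
l=5 r=19: 0+39=39 <71, l++
l=6 r=19: 2+39=41 <71, l++
l=7 r=19: 6+39=45 <71, l++
l=8 r=19: 11+39=50 <71, l++
l=9 r=19: 15+39=54 <71, l++
l=10 r=19: 21+39=60 <71, l++
l=11 r=19: 24+39=63 <71, l++
l=12 r=19: 26+39=65 <71, l++
l=13 r=19: 27+39=66 <71, l++
l=14 r=19: 30+39=69 <71, l++
l=15 r=19: 34+39=73 >71, r--
l=15 r=18: 34+37=71, found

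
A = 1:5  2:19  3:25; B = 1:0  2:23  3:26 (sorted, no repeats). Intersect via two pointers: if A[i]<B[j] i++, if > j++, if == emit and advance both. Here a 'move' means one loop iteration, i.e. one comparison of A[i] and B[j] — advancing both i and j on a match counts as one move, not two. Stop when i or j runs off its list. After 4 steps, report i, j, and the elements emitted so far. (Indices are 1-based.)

i=3, j=3, emitted=[]

[i=1,j=1] 5>0 → j++
[i=1,j=2] 5<23 → i++
[i=2,j=2] 19<23 → i++
[i=3,j=2] 25>23 → j++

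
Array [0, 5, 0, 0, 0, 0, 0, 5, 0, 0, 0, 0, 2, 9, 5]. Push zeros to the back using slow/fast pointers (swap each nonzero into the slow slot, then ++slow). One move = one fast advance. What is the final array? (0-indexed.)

(s=0,f=0) a[fast]=0 → fast++
(s=0,f=1) a[fast]=5≠0 swap→a[0]=5 → slow++,fast++
(s=1,f=2) a[fast]=0 → fast++
(s=1,f=3) a[fast]=0 → fast++
(s=1,f=4) a[fast]=0 → fast++
(s=1,f=5) a[fast]=0 → fast++
(s=1,f=6) a[fast]=0 → fast++
(s=1,f=7) a[fast]=5≠0 swap→a[1]=5 → slow++,fast++
(s=2,f=8) a[fast]=0 → fast++
(s=2,f=9) a[fast]=0 → fast++
(s=2,f=10) a[fast]=0 → fast++
(s=2,f=11) a[fast]=0 → fast++
(s=2,f=12) a[fast]=2≠0 swap→a[2]=2 → slow++,fast++
(s=3,f=13) a[fast]=9≠0 swap→a[3]=9 → slow++,fast++
(s=4,f=14) a[fast]=5≠0 swap→a[4]=5 → slow++,fast++

[5, 5, 2, 9, 5, 0, 0, 0, 0, 0, 0, 0, 0, 0, 0]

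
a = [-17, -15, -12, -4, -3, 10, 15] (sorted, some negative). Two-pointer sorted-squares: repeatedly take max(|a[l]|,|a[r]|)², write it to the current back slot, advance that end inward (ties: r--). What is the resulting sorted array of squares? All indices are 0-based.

l=0 r=6: |-17|>|15| out[6]=289, l++
l=1 r=6: |-15|<=|15| out[5]=225, r--
l=1 r=5: |-15|>|10| out[4]=225, l++
l=2 r=5: |-12|>|10| out[3]=144, l++
l=3 r=5: |-4|<=|10| out[2]=100, r--
l=3 r=4: |-4|>|-3| out[1]=16, l++
l=4 r=4: |-3|<=|-3| out[0]=9, r--

[9, 16, 100, 144, 225, 225, 289]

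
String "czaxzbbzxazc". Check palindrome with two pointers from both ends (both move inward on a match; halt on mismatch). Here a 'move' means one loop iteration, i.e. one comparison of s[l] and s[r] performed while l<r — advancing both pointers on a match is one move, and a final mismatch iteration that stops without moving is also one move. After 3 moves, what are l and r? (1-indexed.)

[1,12] 'c'=='c' → l++,r--
[2,11] 'z'=='z' → l++,r--
[3,10] 'a'=='a' → l++,r--

l=4, r=9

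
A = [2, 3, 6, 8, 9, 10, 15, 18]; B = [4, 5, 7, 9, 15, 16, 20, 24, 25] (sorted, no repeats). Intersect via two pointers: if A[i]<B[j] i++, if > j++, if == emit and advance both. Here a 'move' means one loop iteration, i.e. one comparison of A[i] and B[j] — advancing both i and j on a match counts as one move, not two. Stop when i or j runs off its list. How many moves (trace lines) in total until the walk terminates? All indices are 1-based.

12 moves

[i=1,j=1] 2<4 → i++
[i=2,j=1] 3<4 → i++
[i=3,j=1] 6>4 → j++
[i=3,j=2] 6>5 → j++
[i=3,j=3] 6<7 → i++
[i=4,j=3] 8>7 → j++
[i=4,j=4] 8<9 → i++
[i=5,j=4] 9==9 emit → i++,j++
[i=6,j=5] 10<15 → i++
[i=7,j=5] 15==15 emit → i++,j++
[i=8,j=6] 18>16 → j++
[i=8,j=7] 18<20 → i++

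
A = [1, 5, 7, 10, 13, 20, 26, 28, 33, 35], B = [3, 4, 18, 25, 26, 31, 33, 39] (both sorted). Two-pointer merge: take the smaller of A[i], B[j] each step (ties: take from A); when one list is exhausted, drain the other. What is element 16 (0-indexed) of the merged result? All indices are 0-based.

i=0 j=0: A[i]=1<=B[j]=3 take 1, i++
i=1 j=0: A[i]=5>B[j]=3 take 3, j++
i=1 j=1: A[i]=5>B[j]=4 take 4, j++
i=1 j=2: A[i]=5<=B[j]=18 take 5, i++
i=2 j=2: A[i]=7<=B[j]=18 take 7, i++
i=3 j=2: A[i]=10<=B[j]=18 take 10, i++
i=4 j=2: A[i]=13<=B[j]=18 take 13, i++
i=5 j=2: A[i]=20>B[j]=18 take 18, j++
i=5 j=3: A[i]=20<=B[j]=25 take 20, i++
i=6 j=3: A[i]=26>B[j]=25 take 25, j++
i=6 j=4: A[i]=26<=B[j]=26 take 26, i++
i=7 j=4: A[i]=28>B[j]=26 take 26, j++
i=7 j=5: A[i]=28<=B[j]=31 take 28, i++
i=8 j=5: A[i]=33>B[j]=31 take 31, j++
i=8 j=6: A[i]=33<=B[j]=33 take 33, i++
i=9 j=6: A[i]=35>B[j]=33 take 33, j++
i=9 j=7: A[i]=35<=B[j]=39 take 35, i++
i=10 j=7: A done, take B[j]=39, j++

merged[16] = 35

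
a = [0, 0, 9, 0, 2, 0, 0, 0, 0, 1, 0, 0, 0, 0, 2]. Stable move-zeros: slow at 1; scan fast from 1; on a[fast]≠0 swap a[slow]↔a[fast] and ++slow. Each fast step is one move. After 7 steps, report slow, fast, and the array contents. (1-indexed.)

slow=1 fast=1: a[fast]=0, fast++
slow=1 fast=2: a[fast]=0, fast++
slow=1 fast=3: a[fast]=9≠0 swap→a[1]=9, slow++,fast++
slow=2 fast=4: a[fast]=0, fast++
slow=2 fast=5: a[fast]=2≠0 swap→a[2]=2, slow++,fast++
slow=3 fast=6: a[fast]=0, fast++
slow=3 fast=7: a[fast]=0, fast++

slow=3, fast=8, a=[9, 2, 0, 0, 0, 0, 0, 0, 0, 1, 0, 0, 0, 0, 2]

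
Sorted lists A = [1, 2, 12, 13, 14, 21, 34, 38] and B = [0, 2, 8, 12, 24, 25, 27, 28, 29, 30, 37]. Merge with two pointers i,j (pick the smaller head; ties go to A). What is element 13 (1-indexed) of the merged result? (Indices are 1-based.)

merged[13] = 27

i=1 j=1: A[i]=1>B[j]=0 take 0, j++
i=1 j=2: A[i]=1<=B[j]=2 take 1, i++
i=2 j=2: A[i]=2<=B[j]=2 take 2, i++
i=3 j=2: A[i]=12>B[j]=2 take 2, j++
i=3 j=3: A[i]=12>B[j]=8 take 8, j++
i=3 j=4: A[i]=12<=B[j]=12 take 12, i++
i=4 j=4: A[i]=13>B[j]=12 take 12, j++
i=4 j=5: A[i]=13<=B[j]=24 take 13, i++
i=5 j=5: A[i]=14<=B[j]=24 take 14, i++
i=6 j=5: A[i]=21<=B[j]=24 take 21, i++
i=7 j=5: A[i]=34>B[j]=24 take 24, j++
i=7 j=6: A[i]=34>B[j]=25 take 25, j++
i=7 j=7: A[i]=34>B[j]=27 take 27, j++
i=7 j=8: A[i]=34>B[j]=28 take 28, j++
i=7 j=9: A[i]=34>B[j]=29 take 29, j++
i=7 j=10: A[i]=34>B[j]=30 take 30, j++
i=7 j=11: A[i]=34<=B[j]=37 take 34, i++
i=8 j=11: A[i]=38>B[j]=37 take 37, j++
i=8 j=12: B done, take A[i]=38, i++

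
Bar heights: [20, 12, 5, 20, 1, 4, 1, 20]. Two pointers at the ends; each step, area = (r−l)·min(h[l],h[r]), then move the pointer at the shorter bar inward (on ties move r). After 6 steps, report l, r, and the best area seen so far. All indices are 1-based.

l=1, r=2, best area=140

l=1 r=8: min(20,20)*7=140 best=140 *, r--
l=1 r=7: min(20,1)*6=6 best=140, r--
l=1 r=6: min(20,4)*5=20 best=140, r--
l=1 r=5: min(20,1)*4=4 best=140, r--
l=1 r=4: min(20,20)*3=60 best=140, r--
l=1 r=3: min(20,5)*2=10 best=140, r--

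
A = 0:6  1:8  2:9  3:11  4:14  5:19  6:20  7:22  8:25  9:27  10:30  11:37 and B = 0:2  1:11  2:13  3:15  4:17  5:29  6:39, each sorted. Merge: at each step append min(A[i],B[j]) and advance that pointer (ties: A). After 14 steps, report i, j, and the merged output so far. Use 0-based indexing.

i=9, j=5, merged so far=[2, 6, 8, 9, 11, 11, 13, 14, 15, 17, 19, 20, 22, 25]

[i=0,j=0] A[i]=6>B[j]=2 take 2 → j++
[i=0,j=1] A[i]=6<=B[j]=11 take 6 → i++
[i=1,j=1] A[i]=8<=B[j]=11 take 8 → i++
[i=2,j=1] A[i]=9<=B[j]=11 take 9 → i++
[i=3,j=1] A[i]=11<=B[j]=11 take 11 → i++
[i=4,j=1] A[i]=14>B[j]=11 take 11 → j++
[i=4,j=2] A[i]=14>B[j]=13 take 13 → j++
[i=4,j=3] A[i]=14<=B[j]=15 take 14 → i++
[i=5,j=3] A[i]=19>B[j]=15 take 15 → j++
[i=5,j=4] A[i]=19>B[j]=17 take 17 → j++
[i=5,j=5] A[i]=19<=B[j]=29 take 19 → i++
[i=6,j=5] A[i]=20<=B[j]=29 take 20 → i++
[i=7,j=5] A[i]=22<=B[j]=29 take 22 → i++
[i=8,j=5] A[i]=25<=B[j]=29 take 25 → i++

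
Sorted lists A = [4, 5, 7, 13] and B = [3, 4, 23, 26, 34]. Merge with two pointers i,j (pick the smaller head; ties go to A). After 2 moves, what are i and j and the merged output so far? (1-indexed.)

i=2, j=2, merged so far=[3, 4]

[i=1,j=1] A[i]=4>B[j]=3 take 3 → j++
[i=1,j=2] A[i]=4<=B[j]=4 take 4 → i++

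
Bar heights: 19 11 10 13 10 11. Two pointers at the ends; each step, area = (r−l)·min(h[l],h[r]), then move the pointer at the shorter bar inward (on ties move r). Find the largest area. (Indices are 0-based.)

[0,5] min(19,11)*5=55 best=55 * → r--
[0,4] min(19,10)*4=40 best=55 → r--
[0,3] min(19,13)*3=39 best=55 → r--
[0,2] min(19,10)*2=20 best=55 → r--
[0,1] min(19,11)*1=11 best=55 → r--

max area = 55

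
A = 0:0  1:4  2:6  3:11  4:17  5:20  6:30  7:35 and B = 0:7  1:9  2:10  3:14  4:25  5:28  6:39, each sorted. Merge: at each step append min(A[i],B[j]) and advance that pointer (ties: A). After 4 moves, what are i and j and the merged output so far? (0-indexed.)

i=0 j=0: A[i]=0<=B[j]=7 take 0, i++
i=1 j=0: A[i]=4<=B[j]=7 take 4, i++
i=2 j=0: A[i]=6<=B[j]=7 take 6, i++
i=3 j=0: A[i]=11>B[j]=7 take 7, j++

i=3, j=1, merged so far=[0, 4, 6, 7]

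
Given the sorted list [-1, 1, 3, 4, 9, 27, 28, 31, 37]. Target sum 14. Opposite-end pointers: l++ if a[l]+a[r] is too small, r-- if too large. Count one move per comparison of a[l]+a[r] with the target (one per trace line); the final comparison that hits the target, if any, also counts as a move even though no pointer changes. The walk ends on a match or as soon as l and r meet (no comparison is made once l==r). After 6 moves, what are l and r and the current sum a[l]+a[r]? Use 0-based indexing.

l=2, r=4, sum=12

l=0 r=8: -1+37=36 >14, r--
l=0 r=7: -1+31=30 >14, r--
l=0 r=6: -1+28=27 >14, r--
l=0 r=5: -1+27=26 >14, r--
l=0 r=4: -1+9=8 <14, l++
l=1 r=4: 1+9=10 <14, l++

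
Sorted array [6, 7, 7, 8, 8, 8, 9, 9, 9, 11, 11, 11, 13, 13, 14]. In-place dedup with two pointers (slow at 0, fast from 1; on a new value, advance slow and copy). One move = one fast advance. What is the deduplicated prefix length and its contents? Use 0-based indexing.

slow=0 fast=1: a[fast]=7≠a[slow]=6 write a[1]=7, slow++,fast++
slow=1 fast=2: a[fast]=7=a[slow] dup, fast++
slow=1 fast=3: a[fast]=8≠a[slow]=7 write a[2]=8, slow++,fast++
slow=2 fast=4: a[fast]=8=a[slow] dup, fast++
slow=2 fast=5: a[fast]=8=a[slow] dup, fast++
slow=2 fast=6: a[fast]=9≠a[slow]=8 write a[3]=9, slow++,fast++
slow=3 fast=7: a[fast]=9=a[slow] dup, fast++
slow=3 fast=8: a[fast]=9=a[slow] dup, fast++
slow=3 fast=9: a[fast]=11≠a[slow]=9 write a[4]=11, slow++,fast++
slow=4 fast=10: a[fast]=11=a[slow] dup, fast++
slow=4 fast=11: a[fast]=11=a[slow] dup, fast++
slow=4 fast=12: a[fast]=13≠a[slow]=11 write a[5]=13, slow++,fast++
slow=5 fast=13: a[fast]=13=a[slow] dup, fast++
slow=5 fast=14: a[fast]=14≠a[slow]=13 write a[6]=14, slow++,fast++

length 7; prefix = [6, 7, 8, 9, 11, 13, 14]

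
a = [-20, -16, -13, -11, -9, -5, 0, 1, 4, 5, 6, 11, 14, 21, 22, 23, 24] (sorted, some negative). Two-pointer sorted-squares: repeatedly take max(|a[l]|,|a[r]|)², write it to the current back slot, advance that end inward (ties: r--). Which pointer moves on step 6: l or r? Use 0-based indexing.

l

[0,16] |-20|<=|24| out[16]=576 → r--
[0,15] |-20|<=|23| out[15]=529 → r--
[0,14] |-20|<=|22| out[14]=484 → r--
[0,13] |-20|<=|21| out[13]=441 → r--
[0,12] |-20|>|14| out[12]=400 → l++
[1,12] |-16|>|14| out[11]=256 → l++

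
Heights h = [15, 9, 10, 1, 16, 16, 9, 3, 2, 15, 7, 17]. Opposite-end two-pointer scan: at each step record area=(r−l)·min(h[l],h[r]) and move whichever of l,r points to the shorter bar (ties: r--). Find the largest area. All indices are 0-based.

l=0 r=11: min(15,17)*11=165 best=165 *, l++
l=1 r=11: min(9,17)*10=90 best=165, l++
l=2 r=11: min(10,17)*9=90 best=165, l++
l=3 r=11: min(1,17)*8=8 best=165, l++
l=4 r=11: min(16,17)*7=112 best=165, l++
l=5 r=11: min(16,17)*6=96 best=165, l++
l=6 r=11: min(9,17)*5=45 best=165, l++
l=7 r=11: min(3,17)*4=12 best=165, l++
l=8 r=11: min(2,17)*3=6 best=165, l++
l=9 r=11: min(15,17)*2=30 best=165, l++
l=10 r=11: min(7,17)*1=7 best=165, l++

max area = 165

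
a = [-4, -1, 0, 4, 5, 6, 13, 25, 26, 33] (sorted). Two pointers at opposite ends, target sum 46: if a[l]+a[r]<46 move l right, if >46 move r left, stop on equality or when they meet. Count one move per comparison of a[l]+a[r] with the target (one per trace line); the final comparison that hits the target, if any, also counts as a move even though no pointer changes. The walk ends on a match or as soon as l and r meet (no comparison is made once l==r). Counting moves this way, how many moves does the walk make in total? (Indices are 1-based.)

l=1 r=10: -4+33=29 <46, l++
l=2 r=10: -1+33=32 <46, l++
l=3 r=10: 0+33=33 <46, l++
l=4 r=10: 4+33=37 <46, l++
l=5 r=10: 5+33=38 <46, l++
l=6 r=10: 6+33=39 <46, l++
l=7 r=10: 13+33=46, found

7 moves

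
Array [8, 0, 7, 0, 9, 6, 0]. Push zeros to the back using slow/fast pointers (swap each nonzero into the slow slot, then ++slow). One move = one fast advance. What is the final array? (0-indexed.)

[8, 7, 9, 6, 0, 0, 0]

slow=0 fast=0: a[fast]=8≠0 swap→a[0]=8, slow++,fast++
slow=1 fast=1: a[fast]=0, fast++
slow=1 fast=2: a[fast]=7≠0 swap→a[1]=7, slow++,fast++
slow=2 fast=3: a[fast]=0, fast++
slow=2 fast=4: a[fast]=9≠0 swap→a[2]=9, slow++,fast++
slow=3 fast=5: a[fast]=6≠0 swap→a[3]=6, slow++,fast++
slow=4 fast=6: a[fast]=0, fast++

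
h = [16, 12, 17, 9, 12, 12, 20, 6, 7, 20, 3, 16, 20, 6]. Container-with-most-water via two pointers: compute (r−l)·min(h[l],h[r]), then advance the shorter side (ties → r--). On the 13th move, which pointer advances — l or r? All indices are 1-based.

l=1 r=14: min(16,6)*13=78 best=78 *, r--
l=1 r=13: min(16,20)*12=192 best=192 *, l++
l=2 r=13: min(12,20)*11=132 best=192, l++
l=3 r=13: min(17,20)*10=170 best=192, l++
l=4 r=13: min(9,20)*9=81 best=192, l++
l=5 r=13: min(12,20)*8=96 best=192, l++
l=6 r=13: min(12,20)*7=84 best=192, l++
l=7 r=13: min(20,20)*6=120 best=192, r--
l=7 r=12: min(20,16)*5=80 best=192, r--
l=7 r=11: min(20,3)*4=12 best=192, r--
l=7 r=10: min(20,20)*3=60 best=192, r--
l=7 r=9: min(20,7)*2=14 best=192, r--
l=7 r=8: min(20,6)*1=6 best=192, r--

r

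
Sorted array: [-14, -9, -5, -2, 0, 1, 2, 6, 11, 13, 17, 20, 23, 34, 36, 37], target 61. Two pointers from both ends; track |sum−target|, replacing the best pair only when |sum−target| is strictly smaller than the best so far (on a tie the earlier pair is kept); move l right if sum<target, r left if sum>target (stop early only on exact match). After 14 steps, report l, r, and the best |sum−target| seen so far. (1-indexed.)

l=14, r=15, best |Δ|=1

l=1 r=16: -14+37=23 d=38 *, l++
l=2 r=16: -9+37=28 d=33 *, l++
l=3 r=16: -5+37=32 d=29 *, l++
l=4 r=16: -2+37=35 d=26 *, l++
l=5 r=16: 0+37=37 d=24 *, l++
l=6 r=16: 1+37=38 d=23 *, l++
l=7 r=16: 2+37=39 d=22 *, l++
l=8 r=16: 6+37=43 d=18 *, l++
l=9 r=16: 11+37=48 d=13 *, l++
l=10 r=16: 13+37=50 d=11 *, l++
l=11 r=16: 17+37=54 d=7 *, l++
l=12 r=16: 20+37=57 d=4 *, l++
l=13 r=16: 23+37=60 d=1 *, l++
l=14 r=16: 34+37=71 d=10, r--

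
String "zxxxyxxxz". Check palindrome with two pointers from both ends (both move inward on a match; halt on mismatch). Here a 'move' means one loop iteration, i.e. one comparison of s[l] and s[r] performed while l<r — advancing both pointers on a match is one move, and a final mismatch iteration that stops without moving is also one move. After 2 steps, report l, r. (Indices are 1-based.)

l=3, r=7

[1,9] 'z'=='z' → l++,r--
[2,8] 'x'=='x' → l++,r--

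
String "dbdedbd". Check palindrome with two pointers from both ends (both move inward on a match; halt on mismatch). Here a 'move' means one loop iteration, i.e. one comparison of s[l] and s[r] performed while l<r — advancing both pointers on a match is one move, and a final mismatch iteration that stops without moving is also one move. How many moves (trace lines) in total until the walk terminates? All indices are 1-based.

[1,7] 'd'=='d' → l++,r--
[2,6] 'b'=='b' → l++,r--
[3,5] 'd'=='d' → l++,r--

3 moves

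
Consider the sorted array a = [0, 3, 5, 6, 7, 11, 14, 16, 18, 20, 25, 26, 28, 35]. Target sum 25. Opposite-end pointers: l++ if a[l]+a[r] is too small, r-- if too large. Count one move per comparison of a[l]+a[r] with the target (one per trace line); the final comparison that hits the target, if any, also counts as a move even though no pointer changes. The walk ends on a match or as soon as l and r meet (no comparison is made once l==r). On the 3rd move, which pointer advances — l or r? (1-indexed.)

r

l=1 r=14: 0+35=35 >25, r--
l=1 r=13: 0+28=28 >25, r--
l=1 r=12: 0+26=26 >25, r--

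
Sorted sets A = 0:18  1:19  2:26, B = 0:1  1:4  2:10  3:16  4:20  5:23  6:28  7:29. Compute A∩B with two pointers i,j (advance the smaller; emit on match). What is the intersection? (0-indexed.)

intersection = []

i=0 j=0: 18>1, j++
i=0 j=1: 18>4, j++
i=0 j=2: 18>10, j++
i=0 j=3: 18>16, j++
i=0 j=4: 18<20, i++
i=1 j=4: 19<20, i++
i=2 j=4: 26>20, j++
i=2 j=5: 26>23, j++
i=2 j=6: 26<28, i++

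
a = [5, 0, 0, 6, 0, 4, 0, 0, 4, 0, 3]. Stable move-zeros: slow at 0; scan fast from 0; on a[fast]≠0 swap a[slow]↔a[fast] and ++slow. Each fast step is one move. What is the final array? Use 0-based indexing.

[5, 6, 4, 4, 3, 0, 0, 0, 0, 0, 0]

(s=0,f=0) a[fast]=5≠0 swap→a[0]=5 → slow++,fast++
(s=1,f=1) a[fast]=0 → fast++
(s=1,f=2) a[fast]=0 → fast++
(s=1,f=3) a[fast]=6≠0 swap→a[1]=6 → slow++,fast++
(s=2,f=4) a[fast]=0 → fast++
(s=2,f=5) a[fast]=4≠0 swap→a[2]=4 → slow++,fast++
(s=3,f=6) a[fast]=0 → fast++
(s=3,f=7) a[fast]=0 → fast++
(s=3,f=8) a[fast]=4≠0 swap→a[3]=4 → slow++,fast++
(s=4,f=9) a[fast]=0 → fast++
(s=4,f=10) a[fast]=3≠0 swap→a[4]=3 → slow++,fast++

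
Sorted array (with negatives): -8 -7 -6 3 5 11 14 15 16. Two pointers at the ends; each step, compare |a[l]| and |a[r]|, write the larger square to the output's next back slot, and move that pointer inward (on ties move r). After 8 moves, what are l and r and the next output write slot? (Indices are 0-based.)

l=3, r=3, next write slot=0

l=0 r=8: |-8|<=|16| out[8]=256, r--
l=0 r=7: |-8|<=|15| out[7]=225, r--
l=0 r=6: |-8|<=|14| out[6]=196, r--
l=0 r=5: |-8|<=|11| out[5]=121, r--
l=0 r=4: |-8|>|5| out[4]=64, l++
l=1 r=4: |-7|>|5| out[3]=49, l++
l=2 r=4: |-6|>|5| out[2]=36, l++
l=3 r=4: |3|<=|5| out[1]=25, r--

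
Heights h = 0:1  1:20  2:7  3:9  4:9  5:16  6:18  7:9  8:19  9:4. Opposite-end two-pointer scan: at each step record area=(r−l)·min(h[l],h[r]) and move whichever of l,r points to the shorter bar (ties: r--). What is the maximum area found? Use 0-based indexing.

max area = 133

l=0 r=9: min(1,4)*9=9 best=9 *, l++
l=1 r=9: min(20,4)*8=32 best=32 *, r--
l=1 r=8: min(20,19)*7=133 best=133 *, r--
l=1 r=7: min(20,9)*6=54 best=133, r--
l=1 r=6: min(20,18)*5=90 best=133, r--
l=1 r=5: min(20,16)*4=64 best=133, r--
l=1 r=4: min(20,9)*3=27 best=133, r--
l=1 r=3: min(20,9)*2=18 best=133, r--
l=1 r=2: min(20,7)*1=7 best=133, r--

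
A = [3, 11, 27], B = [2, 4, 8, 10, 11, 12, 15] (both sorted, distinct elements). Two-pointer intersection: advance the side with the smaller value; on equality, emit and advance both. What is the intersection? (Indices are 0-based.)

[i=0,j=0] 3>2 → j++
[i=0,j=1] 3<4 → i++
[i=1,j=1] 11>4 → j++
[i=1,j=2] 11>8 → j++
[i=1,j=3] 11>10 → j++
[i=1,j=4] 11==11 emit → i++,j++
[i=2,j=5] 27>12 → j++
[i=2,j=6] 27>15 → j++

intersection = [11]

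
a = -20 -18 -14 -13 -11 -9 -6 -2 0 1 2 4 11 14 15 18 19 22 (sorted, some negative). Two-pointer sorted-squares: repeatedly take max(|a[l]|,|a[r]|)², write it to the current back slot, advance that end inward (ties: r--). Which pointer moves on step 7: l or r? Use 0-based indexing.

r

l=0 r=17: |-20|<=|22| out[17]=484, r--
l=0 r=16: |-20|>|19| out[16]=400, l++
l=1 r=16: |-18|<=|19| out[15]=361, r--
l=1 r=15: |-18|<=|18| out[14]=324, r--
l=1 r=14: |-18|>|15| out[13]=324, l++
l=2 r=14: |-14|<=|15| out[12]=225, r--
l=2 r=13: |-14|<=|14| out[11]=196, r--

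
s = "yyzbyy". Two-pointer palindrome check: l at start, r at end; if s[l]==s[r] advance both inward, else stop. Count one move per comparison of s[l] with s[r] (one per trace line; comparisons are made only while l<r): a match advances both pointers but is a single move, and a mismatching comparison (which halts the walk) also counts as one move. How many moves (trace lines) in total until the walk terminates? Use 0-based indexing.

3 moves

l=0 r=5: 'y'=='y', l++,r--
l=1 r=4: 'y'=='y', l++,r--
l=2 r=3: 'z'!='b', stop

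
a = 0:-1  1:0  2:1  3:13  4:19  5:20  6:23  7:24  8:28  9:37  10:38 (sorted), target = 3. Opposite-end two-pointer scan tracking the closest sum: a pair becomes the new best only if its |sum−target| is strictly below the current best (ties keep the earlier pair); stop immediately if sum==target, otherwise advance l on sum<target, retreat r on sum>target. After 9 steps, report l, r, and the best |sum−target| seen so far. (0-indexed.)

l=1, r=2, best |Δ|=3

[0,10] -1+38=37 d=34 * → r--
[0,9] -1+37=36 d=33 * → r--
[0,8] -1+28=27 d=24 * → r--
[0,7] -1+24=23 d=20 * → r--
[0,6] -1+23=22 d=19 * → r--
[0,5] -1+20=19 d=16 * → r--
[0,4] -1+19=18 d=15 * → r--
[0,3] -1+13=12 d=9 * → r--
[0,2] -1+1=0 d=3 * → l++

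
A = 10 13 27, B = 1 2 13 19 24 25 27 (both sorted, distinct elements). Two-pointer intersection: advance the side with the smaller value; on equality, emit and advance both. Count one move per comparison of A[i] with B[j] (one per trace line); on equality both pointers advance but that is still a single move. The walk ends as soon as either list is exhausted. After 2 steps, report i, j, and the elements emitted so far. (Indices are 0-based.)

i=0, j=2, emitted=[]

[i=0,j=0] 10>1 → j++
[i=0,j=1] 10>2 → j++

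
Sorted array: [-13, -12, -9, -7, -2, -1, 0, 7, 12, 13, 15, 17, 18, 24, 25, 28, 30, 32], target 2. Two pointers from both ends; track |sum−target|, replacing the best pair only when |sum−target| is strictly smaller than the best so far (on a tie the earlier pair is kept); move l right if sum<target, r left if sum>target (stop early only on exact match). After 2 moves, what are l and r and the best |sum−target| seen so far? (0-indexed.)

l=0 r=17: -13+32=19 d=17 *, r--
l=0 r=16: -13+30=17 d=15 *, r--

l=0, r=15, best |Δ|=15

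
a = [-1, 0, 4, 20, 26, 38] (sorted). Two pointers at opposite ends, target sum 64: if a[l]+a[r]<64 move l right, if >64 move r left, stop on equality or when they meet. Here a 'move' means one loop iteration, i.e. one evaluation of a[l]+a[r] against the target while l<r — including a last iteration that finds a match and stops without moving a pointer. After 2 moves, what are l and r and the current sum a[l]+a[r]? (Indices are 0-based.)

[0,5] -1+38=37 <64 → l++
[1,5] 0+38=38 <64 → l++

l=2, r=5, sum=42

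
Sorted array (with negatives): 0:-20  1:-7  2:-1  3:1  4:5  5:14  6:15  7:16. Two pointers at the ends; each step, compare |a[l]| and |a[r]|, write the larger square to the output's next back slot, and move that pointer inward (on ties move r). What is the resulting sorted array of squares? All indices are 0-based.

[1, 1, 25, 49, 196, 225, 256, 400]

[0,7] |-20|>|16| out[7]=400 → l++
[1,7] |-7|<=|16| out[6]=256 → r--
[1,6] |-7|<=|15| out[5]=225 → r--
[1,5] |-7|<=|14| out[4]=196 → r--
[1,4] |-7|>|5| out[3]=49 → l++
[2,4] |-1|<=|5| out[2]=25 → r--
[2,3] |-1|<=|1| out[1]=1 → r--
[2,2] |-1|<=|-1| out[0]=1 → r--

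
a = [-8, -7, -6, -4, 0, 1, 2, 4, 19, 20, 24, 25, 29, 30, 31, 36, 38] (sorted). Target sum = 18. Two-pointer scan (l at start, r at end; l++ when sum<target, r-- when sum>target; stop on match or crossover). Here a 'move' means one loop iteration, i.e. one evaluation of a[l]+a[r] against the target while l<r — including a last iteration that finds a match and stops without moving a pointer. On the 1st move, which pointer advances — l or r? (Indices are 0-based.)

r

l=0 r=16: -8+38=30 >18, r--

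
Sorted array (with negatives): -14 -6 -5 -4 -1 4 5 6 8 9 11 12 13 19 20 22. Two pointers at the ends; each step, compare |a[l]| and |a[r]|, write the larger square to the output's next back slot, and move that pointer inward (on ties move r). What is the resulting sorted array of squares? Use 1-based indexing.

[1,16] |-14|<=|22| out[16]=484 → r--
[1,15] |-14|<=|20| out[15]=400 → r--
[1,14] |-14|<=|19| out[14]=361 → r--
[1,13] |-14|>|13| out[13]=196 → l++
[2,13] |-6|<=|13| out[12]=169 → r--
[2,12] |-6|<=|12| out[11]=144 → r--
[2,11] |-6|<=|11| out[10]=121 → r--
[2,10] |-6|<=|9| out[9]=81 → r--
[2,9] |-6|<=|8| out[8]=64 → r--
[2,8] |-6|<=|6| out[7]=36 → r--
[2,7] |-6|>|5| out[6]=36 → l++
[3,7] |-5|<=|5| out[5]=25 → r--
[3,6] |-5|>|4| out[4]=25 → l++
[4,6] |-4|<=|4| out[3]=16 → r--
[4,5] |-4|>|-1| out[2]=16 → l++
[5,5] |-1|<=|-1| out[1]=1 → r--

[1, 16, 16, 25, 25, 36, 36, 64, 81, 121, 144, 169, 196, 361, 400, 484]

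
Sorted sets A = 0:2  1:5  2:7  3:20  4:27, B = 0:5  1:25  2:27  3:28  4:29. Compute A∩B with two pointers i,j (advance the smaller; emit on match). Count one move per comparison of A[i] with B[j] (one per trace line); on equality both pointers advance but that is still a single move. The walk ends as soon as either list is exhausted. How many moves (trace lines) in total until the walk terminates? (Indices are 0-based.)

6 moves

i=0 j=0: 2<5, i++
i=1 j=0: 5==5 emit, i++,j++
i=2 j=1: 7<25, i++
i=3 j=1: 20<25, i++
i=4 j=1: 27>25, j++
i=4 j=2: 27==27 emit, i++,j++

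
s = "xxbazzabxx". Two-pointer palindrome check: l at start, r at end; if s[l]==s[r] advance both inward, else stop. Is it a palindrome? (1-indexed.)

palindrome

l=1 r=10: 'x'=='x', l++,r--
l=2 r=9: 'x'=='x', l++,r--
l=3 r=8: 'b'=='b', l++,r--
l=4 r=7: 'a'=='a', l++,r--
l=5 r=6: 'z'=='z', l++,r--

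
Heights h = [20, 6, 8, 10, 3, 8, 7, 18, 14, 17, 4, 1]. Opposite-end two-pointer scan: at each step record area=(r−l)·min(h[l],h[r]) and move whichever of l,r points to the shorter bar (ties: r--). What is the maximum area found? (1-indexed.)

[1,12] min(20,1)*11=11 best=11 * → r--
[1,11] min(20,4)*10=40 best=40 * → r--
[1,10] min(20,17)*9=153 best=153 * → r--
[1,9] min(20,14)*8=112 best=153 → r--
[1,8] min(20,18)*7=126 best=153 → r--
[1,7] min(20,7)*6=42 best=153 → r--
[1,6] min(20,8)*5=40 best=153 → r--
[1,5] min(20,3)*4=12 best=153 → r--
[1,4] min(20,10)*3=30 best=153 → r--
[1,3] min(20,8)*2=16 best=153 → r--
[1,2] min(20,6)*1=6 best=153 → r--

max area = 153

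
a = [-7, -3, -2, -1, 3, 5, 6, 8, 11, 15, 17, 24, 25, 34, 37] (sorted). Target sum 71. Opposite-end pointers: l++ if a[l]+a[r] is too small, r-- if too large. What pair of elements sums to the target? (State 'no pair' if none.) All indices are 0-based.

[0,14] -7+37=30 <71 → l++
[1,14] -3+37=34 <71 → l++
[2,14] -2+37=35 <71 → l++
[3,14] -1+37=36 <71 → l++
[4,14] 3+37=40 <71 → l++
[5,14] 5+37=42 <71 → l++
[6,14] 6+37=43 <71 → l++
[7,14] 8+37=45 <71 → l++
[8,14] 11+37=48 <71 → l++
[9,14] 15+37=52 <71 → l++
[10,14] 17+37=54 <71 → l++
[11,14] 24+37=61 <71 → l++
[12,14] 25+37=62 <71 → l++
[13,14] 34+37=71 → found

(34, 37)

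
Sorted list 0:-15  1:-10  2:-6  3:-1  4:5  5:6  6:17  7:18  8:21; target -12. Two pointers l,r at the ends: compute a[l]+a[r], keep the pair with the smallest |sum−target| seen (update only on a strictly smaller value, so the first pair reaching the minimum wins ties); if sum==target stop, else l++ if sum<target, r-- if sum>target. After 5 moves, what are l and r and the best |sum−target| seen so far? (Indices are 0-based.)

[0,8] -15+21=6 d=18 * → r--
[0,7] -15+18=3 d=15 * → r--
[0,6] -15+17=2 d=14 * → r--
[0,5] -15+6=-9 d=3 * → r--
[0,4] -15+5=-10 d=2 * → r--

l=0, r=3, best |Δ|=2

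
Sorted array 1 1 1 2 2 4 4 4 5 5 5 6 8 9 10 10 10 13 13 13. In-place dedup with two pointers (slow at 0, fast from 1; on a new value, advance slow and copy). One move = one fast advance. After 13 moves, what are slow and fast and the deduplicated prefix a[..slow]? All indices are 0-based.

slow=0 fast=1: a[fast]=1=a[slow] dup, fast++
slow=0 fast=2: a[fast]=1=a[slow] dup, fast++
slow=0 fast=3: a[fast]=2≠a[slow]=1 write a[1]=2, slow++,fast++
slow=1 fast=4: a[fast]=2=a[slow] dup, fast++
slow=1 fast=5: a[fast]=4≠a[slow]=2 write a[2]=4, slow++,fast++
slow=2 fast=6: a[fast]=4=a[slow] dup, fast++
slow=2 fast=7: a[fast]=4=a[slow] dup, fast++
slow=2 fast=8: a[fast]=5≠a[slow]=4 write a[3]=5, slow++,fast++
slow=3 fast=9: a[fast]=5=a[slow] dup, fast++
slow=3 fast=10: a[fast]=5=a[slow] dup, fast++
slow=3 fast=11: a[fast]=6≠a[slow]=5 write a[4]=6, slow++,fast++
slow=4 fast=12: a[fast]=8≠a[slow]=6 write a[5]=8, slow++,fast++
slow=5 fast=13: a[fast]=9≠a[slow]=8 write a[6]=9, slow++,fast++

slow=6, fast=14, prefix=[1, 2, 4, 5, 6, 8, 9]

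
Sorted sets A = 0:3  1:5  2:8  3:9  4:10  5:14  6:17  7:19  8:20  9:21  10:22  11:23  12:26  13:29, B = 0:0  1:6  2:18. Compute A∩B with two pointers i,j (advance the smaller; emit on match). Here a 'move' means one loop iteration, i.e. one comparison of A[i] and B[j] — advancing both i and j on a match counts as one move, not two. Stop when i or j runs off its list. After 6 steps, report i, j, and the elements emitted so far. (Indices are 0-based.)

[i=0,j=0] 3>0 → j++
[i=0,j=1] 3<6 → i++
[i=1,j=1] 5<6 → i++
[i=2,j=1] 8>6 → j++
[i=2,j=2] 8<18 → i++
[i=3,j=2] 9<18 → i++

i=4, j=2, emitted=[]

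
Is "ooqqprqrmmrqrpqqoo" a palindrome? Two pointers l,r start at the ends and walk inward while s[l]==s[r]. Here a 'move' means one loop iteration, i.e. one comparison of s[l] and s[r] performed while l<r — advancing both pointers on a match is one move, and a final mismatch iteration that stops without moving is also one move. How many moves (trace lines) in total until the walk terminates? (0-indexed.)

9 moves

[0,17] 'o'=='o' → l++,r--
[1,16] 'o'=='o' → l++,r--
[2,15] 'q'=='q' → l++,r--
[3,14] 'q'=='q' → l++,r--
[4,13] 'p'=='p' → l++,r--
[5,12] 'r'=='r' → l++,r--
[6,11] 'q'=='q' → l++,r--
[7,10] 'r'=='r' → l++,r--
[8,9] 'm'=='m' → l++,r--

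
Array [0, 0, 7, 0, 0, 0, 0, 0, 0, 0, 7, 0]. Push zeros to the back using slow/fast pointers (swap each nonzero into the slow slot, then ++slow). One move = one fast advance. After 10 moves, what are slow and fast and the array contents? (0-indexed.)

slow=1, fast=10, a=[7, 0, 0, 0, 0, 0, 0, 0, 0, 0, 7, 0]

(s=0,f=0) a[fast]=0 → fast++
(s=0,f=1) a[fast]=0 → fast++
(s=0,f=2) a[fast]=7≠0 swap→a[0]=7 → slow++,fast++
(s=1,f=3) a[fast]=0 → fast++
(s=1,f=4) a[fast]=0 → fast++
(s=1,f=5) a[fast]=0 → fast++
(s=1,f=6) a[fast]=0 → fast++
(s=1,f=7) a[fast]=0 → fast++
(s=1,f=8) a[fast]=0 → fast++
(s=1,f=9) a[fast]=0 → fast++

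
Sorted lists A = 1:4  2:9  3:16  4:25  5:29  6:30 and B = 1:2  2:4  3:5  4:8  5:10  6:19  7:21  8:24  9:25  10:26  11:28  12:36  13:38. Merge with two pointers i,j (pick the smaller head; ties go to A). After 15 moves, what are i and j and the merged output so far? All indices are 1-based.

i=5, j=12, merged so far=[2, 4, 4, 5, 8, 9, 10, 16, 19, 21, 24, 25, 25, 26, 28]

[i=1,j=1] A[i]=4>B[j]=2 take 2 → j++
[i=1,j=2] A[i]=4<=B[j]=4 take 4 → i++
[i=2,j=2] A[i]=9>B[j]=4 take 4 → j++
[i=2,j=3] A[i]=9>B[j]=5 take 5 → j++
[i=2,j=4] A[i]=9>B[j]=8 take 8 → j++
[i=2,j=5] A[i]=9<=B[j]=10 take 9 → i++
[i=3,j=5] A[i]=16>B[j]=10 take 10 → j++
[i=3,j=6] A[i]=16<=B[j]=19 take 16 → i++
[i=4,j=6] A[i]=25>B[j]=19 take 19 → j++
[i=4,j=7] A[i]=25>B[j]=21 take 21 → j++
[i=4,j=8] A[i]=25>B[j]=24 take 24 → j++
[i=4,j=9] A[i]=25<=B[j]=25 take 25 → i++
[i=5,j=9] A[i]=29>B[j]=25 take 25 → j++
[i=5,j=10] A[i]=29>B[j]=26 take 26 → j++
[i=5,j=11] A[i]=29>B[j]=28 take 28 → j++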